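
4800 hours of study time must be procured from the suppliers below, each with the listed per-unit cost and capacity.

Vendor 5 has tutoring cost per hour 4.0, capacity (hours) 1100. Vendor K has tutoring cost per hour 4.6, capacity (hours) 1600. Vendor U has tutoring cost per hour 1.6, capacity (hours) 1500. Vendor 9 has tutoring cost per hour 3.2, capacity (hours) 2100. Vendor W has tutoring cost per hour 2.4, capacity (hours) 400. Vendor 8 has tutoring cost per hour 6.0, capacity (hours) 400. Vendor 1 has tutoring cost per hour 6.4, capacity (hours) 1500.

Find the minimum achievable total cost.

Cheapest first:
Take 1500 from Vendor U at 1.6 — need 3300 more.
Vendor W at 2.4: take all 400 hours — 2900 still needed.
Take 2100 from Vendor 9 at 3.2 — need 800 more.
Vendor 5 (4.0): take the remaining 800 — done.
Vendor K, Vendor 8, Vendor 1: unused.
Cost = 1500×1.6 + 400×2.4 + 2100×3.2 + 800×4.0 = 13280.

13280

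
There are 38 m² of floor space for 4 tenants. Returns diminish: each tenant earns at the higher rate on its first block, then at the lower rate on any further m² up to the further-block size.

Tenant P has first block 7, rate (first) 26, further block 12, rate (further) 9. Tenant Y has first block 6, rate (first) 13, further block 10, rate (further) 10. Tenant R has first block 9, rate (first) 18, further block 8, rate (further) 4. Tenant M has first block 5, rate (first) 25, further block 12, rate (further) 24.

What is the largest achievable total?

822

Rank every tier by rate: Tenant P/tier1 26 > Tenant M/tier1 25 > Tenant M/tier2 24 > Tenant R/tier1 18 > Tenant Y/tier1 13 > Tenant Y/tier2 10 > Tenant P/tier2 9 > Tenant R/tier2 4.
Tenant P/tier1 (26): +7 — 31 left.
Tenant M/tier1 (25): +5 — 26 left.
Tenant M/tier2 (24): +12 — 14 left.
Tenant R tier1 at 18: fill all 9 — 5 left.
5 remain; put them into Tenant Y tier1 at 13.
Total = 26×7 + 25×5 + 24×12 + 18×9 + 13×5 = 822.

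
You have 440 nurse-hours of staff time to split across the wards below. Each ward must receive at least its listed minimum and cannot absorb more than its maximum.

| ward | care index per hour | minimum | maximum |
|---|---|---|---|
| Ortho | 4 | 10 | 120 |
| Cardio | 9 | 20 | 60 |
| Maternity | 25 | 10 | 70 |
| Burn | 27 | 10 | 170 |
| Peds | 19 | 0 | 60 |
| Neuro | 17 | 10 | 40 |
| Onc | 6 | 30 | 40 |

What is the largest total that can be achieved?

8920

Meeting every minimum uses 10+20+10+10+0+10+30 = 90 nurse-hours, leaving 350.
Order the wards by care index per hour: Burn 27 > Maternity 25 > Peds 19 > Neuro 17 > Cardio 9 > Onc 6 > Ortho 4.
Burn: +160 to 170 (cap) → 190 left.
Maternity takes 60 more to reach its cap of 70 → 130 left.
Peds takes 60 more to reach its cap of 60 → 70 left.
Neuro: +30 to 40 (cap) → 40 left.
Cardio takes 40 more to reach its cap of 60 → 0 left.
Total = 4×10 + 9×60 + 25×70 + 27×170 + 19×60 + 17×40 + 6×30 = 8920.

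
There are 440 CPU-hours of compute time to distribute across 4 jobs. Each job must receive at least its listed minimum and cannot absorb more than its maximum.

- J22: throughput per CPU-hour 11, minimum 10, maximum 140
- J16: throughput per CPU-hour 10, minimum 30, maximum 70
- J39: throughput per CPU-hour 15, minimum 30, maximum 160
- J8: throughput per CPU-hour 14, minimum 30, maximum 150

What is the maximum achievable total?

5900

Meeting every minimum uses 10+30+30+30 = 100 CPU-hours, leaving 340.
Rank by throughput per CPU-hour: J39 15 > J8 14 > J22 11 > J16 10.
Give J39 130 more to hit its cap of 160 → 210 left.
Give J8 120 more to hit its cap of 150 → 90 left.
Only 90 left; J22 takes them to reach 100.
Total = 11×100 + 10×30 + 15×160 + 14×150 = 5900.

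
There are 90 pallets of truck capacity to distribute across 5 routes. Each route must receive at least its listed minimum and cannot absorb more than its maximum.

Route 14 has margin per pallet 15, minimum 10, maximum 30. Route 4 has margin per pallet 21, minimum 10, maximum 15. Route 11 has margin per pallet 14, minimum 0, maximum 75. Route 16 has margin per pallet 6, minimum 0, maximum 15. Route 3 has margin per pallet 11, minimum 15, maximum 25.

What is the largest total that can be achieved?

1350

Meeting every minimum uses 10+10+0+0+15 = 35 pallets, leaving 55.
Highest margin per pallet first: Route 4 21 > Route 14 15 > Route 11 14 > Route 3 11 > Route 16 6.
Route 4: +5 to 15 (cap) — 50 left.
Route 14 takes 20 more to reach its cap of 30 — 30 left.
Only 30 left; Route 11 takes them to reach 30.
Total = 15×30 + 21×15 + 14×30 + 11×15 = 1350.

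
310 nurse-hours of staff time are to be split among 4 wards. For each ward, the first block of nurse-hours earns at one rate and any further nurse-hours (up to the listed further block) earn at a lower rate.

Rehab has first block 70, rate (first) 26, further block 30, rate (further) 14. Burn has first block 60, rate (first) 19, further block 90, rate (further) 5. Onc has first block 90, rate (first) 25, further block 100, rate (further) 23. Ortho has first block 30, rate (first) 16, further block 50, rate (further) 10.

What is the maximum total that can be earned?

7320

Treat each block as its own option and order by rate: Rehab/T1 26 > Onc/T1 25 > Onc/T2 23 > Burn/T1 19 > Ortho/T1 16 > Rehab/T2 14 > Ortho/T2 10 > Burn/T2 5.
Fill Rehab T1 block (70 at 26) ; 240 left.
Onc T1 at 25: fill all 90 ; 150 left.
Fill Onc T2 block (100 at 23) ; 50 left.
Burn T1 at 19: only 50 left, fill 50.
Total = 26×70 + 25×90 + 23×100 + 19×50 = 7320.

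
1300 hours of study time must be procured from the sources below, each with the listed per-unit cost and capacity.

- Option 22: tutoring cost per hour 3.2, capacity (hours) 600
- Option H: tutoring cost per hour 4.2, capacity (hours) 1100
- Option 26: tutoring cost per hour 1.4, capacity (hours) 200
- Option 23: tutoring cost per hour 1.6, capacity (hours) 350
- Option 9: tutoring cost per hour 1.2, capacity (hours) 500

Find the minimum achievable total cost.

Cheapest first:
Option 9 at 1.2: take all 500 hours — 800 still needed.
Option 26 at 1.4: take all 200 hours — 600 still needed.
Option 23 (1.6): use full 350 — 250 hours to go.
Option 22 (3.2): take the remaining 250 — done.
Option H: unused.
Cost = 500×1.2 + 200×1.4 + 350×1.6 + 250×3.2 = 2240.

2240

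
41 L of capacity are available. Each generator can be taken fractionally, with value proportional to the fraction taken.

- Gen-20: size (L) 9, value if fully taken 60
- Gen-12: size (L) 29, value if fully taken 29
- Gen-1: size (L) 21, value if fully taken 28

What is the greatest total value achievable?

99

Rank by value-to-size ratio: Gen-20 60/9≈6.67, Gen-1 28/21≈1.33, Gen-12 29/29≈1.
All 9 L of Gen-20 fit (value 60) ; 32 remain.
All 21 L of Gen-1 fit (value 28) ; 11 remain.
Only 11 L remain; take 11/29 of Gen-12 for value 29×11/29 = 11.
Total value = 99.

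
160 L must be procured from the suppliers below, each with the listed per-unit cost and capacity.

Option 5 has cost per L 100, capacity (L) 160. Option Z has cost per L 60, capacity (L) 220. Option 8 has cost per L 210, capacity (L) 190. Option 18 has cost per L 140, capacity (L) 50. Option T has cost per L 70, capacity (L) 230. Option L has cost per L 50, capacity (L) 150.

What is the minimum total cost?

Fill from the cheapest supplier first.
Option L at 50: take all 150 L — 10 still needed.
Option Z (60): take the remaining 10 — done.
Option T, Option 5, Option 18, Option 8: unused.
Cost = 150×50 + 10×60 = 8100.

8100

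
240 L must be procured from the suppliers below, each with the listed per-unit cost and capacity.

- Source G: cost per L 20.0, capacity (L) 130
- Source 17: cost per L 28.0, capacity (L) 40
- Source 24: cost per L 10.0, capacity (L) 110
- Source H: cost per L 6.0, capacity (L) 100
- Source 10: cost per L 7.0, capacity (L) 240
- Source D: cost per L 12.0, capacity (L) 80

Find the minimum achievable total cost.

Cheapest first:
Take 100 from Source H at 6.0 — need 140 more.
Source 10 at 7.0: take 140 of its 240 — requirement met.
Source 24, Source D, Source G, Source 17: unused.
Cost = 100×6.0 + 140×7.0 = 1580.

1580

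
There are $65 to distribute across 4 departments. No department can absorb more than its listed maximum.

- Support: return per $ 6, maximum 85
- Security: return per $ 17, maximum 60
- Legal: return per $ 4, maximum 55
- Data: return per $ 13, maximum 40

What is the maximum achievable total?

1085

Highest return per $ first: Security 17 > Data 13 > Support 6 > Legal 4.
Give Security 60 to hit its cap of 60 — 5 left.
Only 5 left; Data takes them to reach 5.
Total = 17×60 + 13×5 = 1085.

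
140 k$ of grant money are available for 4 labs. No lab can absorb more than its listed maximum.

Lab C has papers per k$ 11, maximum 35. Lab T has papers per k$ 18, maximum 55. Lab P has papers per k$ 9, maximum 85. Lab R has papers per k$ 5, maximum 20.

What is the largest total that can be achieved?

Order the labs by papers per k$: Lab T 18 > Lab C 11 > Lab P 9 > Lab R 5.
Lab T: +55 to 55 (cap) — 85 left.
Lab C: +35 to 35 (cap) — 50 left.
Only 50 left; Lab P takes them to reach 50.
Total = 11×35 + 18×55 + 9×50 = 1825.

1825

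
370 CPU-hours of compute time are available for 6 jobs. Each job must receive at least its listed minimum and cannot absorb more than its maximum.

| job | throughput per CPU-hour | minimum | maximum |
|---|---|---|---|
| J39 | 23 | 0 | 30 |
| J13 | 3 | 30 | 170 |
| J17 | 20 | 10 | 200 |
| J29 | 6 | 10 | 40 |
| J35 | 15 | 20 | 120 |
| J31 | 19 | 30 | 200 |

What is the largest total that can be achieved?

Meeting every minimum uses 0+30+10+10+20+30 = 100 CPU-hours, leaving 270.
Order the jobs by throughput per CPU-hour: J39 23 > J17 20 > J31 19 > J35 15 > J29 6 > J13 3.
J39: +30 to 30 (cap) ; 240 left.
Give J17 190 more to hit its cap of 200 ; 50 left.
J31: +50 (room for 170) → 80. Pool exhausted.
Total = 23×30 + 3×30 + 20×200 + 6×10 + 15×20 + 19×80 = 6660.

6660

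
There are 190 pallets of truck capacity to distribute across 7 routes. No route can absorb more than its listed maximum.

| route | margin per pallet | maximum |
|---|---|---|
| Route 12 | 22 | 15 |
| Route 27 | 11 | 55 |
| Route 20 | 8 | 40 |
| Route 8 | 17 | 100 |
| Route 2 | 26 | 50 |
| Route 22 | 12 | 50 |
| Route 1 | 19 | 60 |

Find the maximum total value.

3875

Rank by margin per pallet: Route 2 26 > Route 12 22 > Route 1 19 > Route 8 17 > Route 22 12 > Route 27 11 > Route 20 8.
Give Route 2 50 to hit its cap of 50 → 140 left.
Route 12: +15 to 15 (cap) → 125 left.
Route 1 takes 60 to reach its cap of 60 → 65 left.
Route 8: +65 (room for 100) → 65. Pool exhausted.
Total = 22×15 + 17×65 + 26×50 + 19×60 = 3875.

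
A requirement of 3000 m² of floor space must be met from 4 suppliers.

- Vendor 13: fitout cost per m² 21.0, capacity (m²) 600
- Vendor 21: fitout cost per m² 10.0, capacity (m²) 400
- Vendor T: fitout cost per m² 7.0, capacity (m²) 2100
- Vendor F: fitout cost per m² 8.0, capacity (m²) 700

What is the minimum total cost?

Cheapest first:
Vendor T at 7.0: take all 2100 m² — 900 still needed.
Vendor F (8.0): use full 700 — 200 m² to go.
Vendor 21 at 10.0: take 200 of its 400 — requirement met.
Vendor 13: unused.
Cost = 2100×7.0 + 700×8.0 + 200×10.0 = 22300.

22300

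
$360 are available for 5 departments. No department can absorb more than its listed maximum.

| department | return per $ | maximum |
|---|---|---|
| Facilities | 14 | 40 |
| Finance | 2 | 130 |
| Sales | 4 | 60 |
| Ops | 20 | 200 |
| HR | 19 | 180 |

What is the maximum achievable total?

7040

Rank by return per $: Ops 20 > HR 19 > Facilities 14 > Sales 4 > Finance 2.
Ops takes 200 to reach its cap of 200 — 160 left.
HR: +160 (room for 180) → 160. Pool exhausted.
Total = 20×200 + 19×160 = 7040.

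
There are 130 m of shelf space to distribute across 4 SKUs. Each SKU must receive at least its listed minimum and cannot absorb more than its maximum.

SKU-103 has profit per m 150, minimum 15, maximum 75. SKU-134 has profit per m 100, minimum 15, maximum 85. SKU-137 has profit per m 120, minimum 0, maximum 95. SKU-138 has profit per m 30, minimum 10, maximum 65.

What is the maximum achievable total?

16650

Meeting every minimum uses 15+15+0+10 = 40 m, leaving 90.
Rank by profit per m: SKU-103 150 > SKU-137 120 > SKU-134 100 > SKU-138 30.
SKU-103 takes 60 more to reach its cap of 75 — 30 left.
SKU-137 has room for 95 more but only 30 remain, so it gets 30.
Total = 150×75 + 100×15 + 120×30 + 30×10 = 16650.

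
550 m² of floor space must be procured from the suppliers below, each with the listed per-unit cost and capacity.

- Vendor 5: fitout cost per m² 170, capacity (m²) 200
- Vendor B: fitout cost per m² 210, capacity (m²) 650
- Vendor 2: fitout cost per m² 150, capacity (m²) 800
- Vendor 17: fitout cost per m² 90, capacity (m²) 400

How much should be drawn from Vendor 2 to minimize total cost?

150

Fill from the cheapest supplier first.
Take 400 from Vendor 17 at 90 ; need 150 more.
Take 150 from Vendor 2 at 150 to finish.
Vendor 5, Vendor B: unused.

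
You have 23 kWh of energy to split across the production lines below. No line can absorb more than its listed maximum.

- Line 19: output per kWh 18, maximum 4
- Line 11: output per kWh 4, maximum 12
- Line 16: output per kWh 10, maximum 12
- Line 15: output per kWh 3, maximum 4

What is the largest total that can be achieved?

220

Highest output per kWh first: Line 19 18 > Line 16 10 > Line 11 4 > Line 15 3.
Line 19 takes 4 to reach its cap of 4 → 19 left.
Give Line 16 12 to hit its cap of 12 → 7 left.
Line 11 has room for 12 but only 7 remain, so it gets 7.
Total = 18×4 + 4×7 + 10×12 = 220.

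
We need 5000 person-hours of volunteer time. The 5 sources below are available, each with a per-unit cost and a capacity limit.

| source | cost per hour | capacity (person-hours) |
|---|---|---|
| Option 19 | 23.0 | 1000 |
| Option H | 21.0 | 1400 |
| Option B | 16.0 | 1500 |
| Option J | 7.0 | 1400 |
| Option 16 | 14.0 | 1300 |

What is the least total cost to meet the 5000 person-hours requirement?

Use sources in increasing cost order.
Take 1400 from Option J at 7.0 → need 3600 more.
Take 1300 from Option 16 at 14.0 → need 2300 more.
Take 1500 from Option B at 16.0 → need 800 more.
Option H at 21.0: take 800 of its 1400 → requirement met.
Option 19: unused.
Cost = 1400×7.0 + 1300×14.0 + 1500×16.0 + 800×21.0 = 68800.

68800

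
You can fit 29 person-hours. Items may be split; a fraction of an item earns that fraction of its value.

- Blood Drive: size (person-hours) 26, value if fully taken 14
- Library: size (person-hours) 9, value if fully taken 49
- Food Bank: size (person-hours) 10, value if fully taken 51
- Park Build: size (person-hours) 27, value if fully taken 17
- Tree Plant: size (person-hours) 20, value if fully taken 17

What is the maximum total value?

Sort by value density: Library 49/9≈5.44, Food Bank 51/10≈5.1, Tree Plant 17/20≈0.85, Park Build 17/27≈0.63, Blood Drive 14/26≈0.538.
Take all of Library (9 person-hours, value 49) → 20 person-hours left.
Take all of Food Bank (10 person-hours, value 51) → 10 person-hours left.
Only 10 person-hours remain; take 10/20 of Tree Plant for value 17×10/20 = 8.5.
Total value = 108.5.

108.5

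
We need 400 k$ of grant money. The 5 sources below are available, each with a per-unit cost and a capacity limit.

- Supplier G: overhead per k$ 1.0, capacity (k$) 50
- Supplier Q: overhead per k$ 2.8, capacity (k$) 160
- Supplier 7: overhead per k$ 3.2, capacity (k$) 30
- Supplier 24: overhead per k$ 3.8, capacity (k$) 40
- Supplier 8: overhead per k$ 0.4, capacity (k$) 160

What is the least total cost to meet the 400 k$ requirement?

658

Fill from the cheapest source first.
Take 160 from Supplier 8 at 0.4 — need 240 more.
Supplier G at 1.0: take all 50 k$ — 190 still needed.
Take 160 from Supplier Q at 2.8 — need 30 more.
Supplier 7 at 3.2: take all 30 k$ — 0 still needed.
Supplier 24: unused.
Cost = 160×0.4 + 50×1.0 + 160×2.8 + 30×3.2 = 658.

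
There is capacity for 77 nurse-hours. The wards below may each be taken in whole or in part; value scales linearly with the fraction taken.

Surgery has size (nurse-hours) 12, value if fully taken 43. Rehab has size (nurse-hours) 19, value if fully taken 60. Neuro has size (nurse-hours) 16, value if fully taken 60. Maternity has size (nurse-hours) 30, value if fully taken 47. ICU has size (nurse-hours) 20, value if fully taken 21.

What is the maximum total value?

Sort by value density: Neuro 60/16≈3.75, Surgery 43/12≈3.58, Rehab 60/19≈3.16, Maternity 47/30≈1.57, ICU 21/20≈1.05.
All 16 nurse-hours of Neuro fit (value 60) ; 61 remain.
All 12 nurse-hours of Surgery fit (value 43) ; 49 remain.
Rehab: take in full, 19 nurse-hours for value 60 ; 30 left.
Maternity: take in full, 30 nurse-hours for value 47 ; 0 left.
Total value = 210.

210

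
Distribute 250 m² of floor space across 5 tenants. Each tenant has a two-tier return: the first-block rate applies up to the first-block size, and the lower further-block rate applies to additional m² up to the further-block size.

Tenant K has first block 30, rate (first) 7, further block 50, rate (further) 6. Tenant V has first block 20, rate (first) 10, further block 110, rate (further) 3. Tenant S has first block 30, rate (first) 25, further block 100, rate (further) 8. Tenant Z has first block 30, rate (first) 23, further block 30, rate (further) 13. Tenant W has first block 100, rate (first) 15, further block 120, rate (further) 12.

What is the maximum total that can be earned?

Rank every tier by rate: Tenant S/T1 25 > Tenant Z/T1 23 > Tenant W/T1 15 > Tenant Z/T2 13 > Tenant W/T2 12 > Tenant V/T1 10 > Tenant S/T2 8 > Tenant K/T1 7 > Tenant K/T2 6 > Tenant V/T2 3.
Tenant S T1 at 25: fill all 30 → 220 left.
Fill Tenant Z T1 block (30 at 23) → 190 left.
Fill Tenant W T1 block (100 at 15) → 90 left.
Tenant Z/T2 (13): +30 → 60 left.
Tenant W/T2: +60 of 120 at 12; pool empty.
Total = 25×30 + 23×30 + 15×100 + 13×30 + 12×60 = 4050.

4050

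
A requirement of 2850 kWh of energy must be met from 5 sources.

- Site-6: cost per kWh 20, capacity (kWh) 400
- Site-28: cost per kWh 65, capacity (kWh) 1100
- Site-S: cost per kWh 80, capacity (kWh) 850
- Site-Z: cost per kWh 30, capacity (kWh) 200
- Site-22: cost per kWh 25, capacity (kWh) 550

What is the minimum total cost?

Cheapest first:
Site-6 (20): use full 400 → 2450 kWh to go.
Site-22 (25): use full 550 → 1900 kWh to go.
Site-Z (30): use full 200 → 1700 kWh to go.
Site-28 (65): use full 1100 → 600 kWh to go.
Take 600 from Site-S at 80 to finish.
Cost = 400×20 + 550×25 + 200×30 + 1100×65 + 600×80 = 147250.

147250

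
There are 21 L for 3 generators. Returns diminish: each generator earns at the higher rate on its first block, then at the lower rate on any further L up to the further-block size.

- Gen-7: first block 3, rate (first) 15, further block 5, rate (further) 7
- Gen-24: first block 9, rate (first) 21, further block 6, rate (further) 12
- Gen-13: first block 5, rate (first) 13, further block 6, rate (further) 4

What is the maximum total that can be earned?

347

Treat each block as its own option and order by rate: Gen-24/T1 21 > Gen-7/T1 15 > Gen-13/T1 13 > Gen-24/T2 12 > Gen-7/T2 7 > Gen-13/T2 4.
Gen-24/T1 (21): +9 — 12 left.
Fill Gen-7 T1 block (3 at 15) — 9 left.
Gen-13 T1 at 13: fill all 5 — 4 left.
Gen-24/T2: +4 of 6 at 12; pool empty.
Total = 21×9 + 15×3 + 13×5 + 12×4 = 347.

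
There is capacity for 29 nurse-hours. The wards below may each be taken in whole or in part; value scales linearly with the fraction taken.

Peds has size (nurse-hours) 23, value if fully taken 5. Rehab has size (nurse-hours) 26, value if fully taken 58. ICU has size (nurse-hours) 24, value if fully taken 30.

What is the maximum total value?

61.75

Rank by value-to-size ratio: Rehab 58/26≈2.23, ICU 30/24≈1.25, Peds 5/23≈0.217.
Rehab: take in full, 26 nurse-hours for value 58 — 3 left.
Fill the last 3 nurse-hours with part of ICU: 3/24 of it earns 3.75.
Total value = 61.75.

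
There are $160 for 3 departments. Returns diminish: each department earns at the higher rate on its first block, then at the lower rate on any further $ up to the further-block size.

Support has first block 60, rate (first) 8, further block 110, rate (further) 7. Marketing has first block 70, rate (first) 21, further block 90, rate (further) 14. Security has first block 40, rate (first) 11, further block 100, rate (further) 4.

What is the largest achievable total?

2730

Order all 6 blocks by rate: Marketing/tier1 21 > Marketing/tier2 14 > Security/tier1 11 > Support/tier1 8 > Support/tier2 7 > Security/tier2 4.
Fill Marketing tier1 block (70 at 21) — 90 left.
Marketing tier2 at 14: fill all 90 — 0 left.
Total = 21×70 + 14×90 = 2730.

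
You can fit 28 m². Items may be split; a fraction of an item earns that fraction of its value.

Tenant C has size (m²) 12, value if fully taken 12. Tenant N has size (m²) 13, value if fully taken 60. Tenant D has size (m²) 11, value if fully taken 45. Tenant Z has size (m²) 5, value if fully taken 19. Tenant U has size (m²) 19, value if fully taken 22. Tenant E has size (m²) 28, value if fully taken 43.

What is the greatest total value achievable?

120.2

Best value per unit of size first: Tenant N 60/13≈4.62, Tenant D 45/11≈4.09, Tenant Z 19/5≈3.8, Tenant E 43/28≈1.54, Tenant U 22/19≈1.16, Tenant C 12/12≈1.
Tenant N: take in full, 13 m² for value 60 — 15 left.
Tenant D: take in full, 11 m² for value 45 — 4 left.
Only 4 m² remain; take 4/5 of Tenant Z for value 19×4/5 = 15.2.
Total value = 120.2.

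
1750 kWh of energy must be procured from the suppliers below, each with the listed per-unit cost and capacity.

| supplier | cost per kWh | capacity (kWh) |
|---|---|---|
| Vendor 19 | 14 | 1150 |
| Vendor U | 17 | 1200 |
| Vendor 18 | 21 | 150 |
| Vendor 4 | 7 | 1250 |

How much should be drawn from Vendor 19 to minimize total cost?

Fill from the cheapest supplier first.
Take 1250 from Vendor 4 at 7 — need 500 more.
Vendor 19 at 14: take 500 of its 1150 — requirement met.
Vendor U, Vendor 18: unused.

500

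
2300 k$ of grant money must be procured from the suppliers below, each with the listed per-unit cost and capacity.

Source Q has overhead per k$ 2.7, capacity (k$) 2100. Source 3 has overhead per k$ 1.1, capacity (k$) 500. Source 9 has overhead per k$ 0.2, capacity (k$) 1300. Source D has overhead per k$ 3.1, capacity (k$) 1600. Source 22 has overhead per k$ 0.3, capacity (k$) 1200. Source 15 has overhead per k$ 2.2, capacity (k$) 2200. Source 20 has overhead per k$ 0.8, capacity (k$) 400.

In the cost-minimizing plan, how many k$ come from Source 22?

1000

Use suppliers in increasing cost order.
Take 1300 from Source 9 at 0.2 — need 1000 more.
Take 1000 from Source 22 at 0.3 to finish.
Source 20, Source 3, Source 15, Source Q, Source D: unused.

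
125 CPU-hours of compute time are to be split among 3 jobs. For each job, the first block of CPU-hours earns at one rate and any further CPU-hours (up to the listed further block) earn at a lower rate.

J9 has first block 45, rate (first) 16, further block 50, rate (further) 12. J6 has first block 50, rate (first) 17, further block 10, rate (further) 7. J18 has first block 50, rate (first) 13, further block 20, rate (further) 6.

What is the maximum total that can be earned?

Rank every tier by rate: J6/tier1 17 > J9/tier1 16 > J18/tier1 13 > J9/tier2 12 > J6/tier2 7 > J18/tier2 6.
J6/tier1 (17): +50 — 75 left.
J9/tier1 (16): +45 — 30 left.
J18 tier1 at 13: only 30 left, fill 30.
Total = 17×50 + 16×45 + 13×30 = 1960.

1960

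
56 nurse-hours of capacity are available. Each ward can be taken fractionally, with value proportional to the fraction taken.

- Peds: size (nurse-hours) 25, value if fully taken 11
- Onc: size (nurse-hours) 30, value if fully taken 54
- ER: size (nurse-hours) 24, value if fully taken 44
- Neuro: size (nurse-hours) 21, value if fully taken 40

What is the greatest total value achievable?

Best value per unit of size first: Neuro 40/21≈1.9, ER 44/24≈1.83, Onc 54/30≈1.8, Peds 11/25≈0.44.
Neuro: take in full, 21 nurse-hours for value 40 → 35 left.
Take all of ER (24 nurse-hours, value 44) → 11 nurse-hours left.
Fill the last 11 nurse-hours with part of Onc: 11/30 of it earns 19.8.
Total value = 103.8.

103.8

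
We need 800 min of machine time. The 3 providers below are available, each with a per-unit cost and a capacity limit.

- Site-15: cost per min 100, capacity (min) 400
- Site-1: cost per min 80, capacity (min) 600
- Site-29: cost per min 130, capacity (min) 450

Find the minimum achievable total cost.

Fill from the cheapest provider first.
Site-1 (80): use full 600 ; 200 min to go.
Site-15 (100): take the remaining 200 ; done.
Site-29: unused.
Cost = 600×80 + 200×100 = 68000.

68000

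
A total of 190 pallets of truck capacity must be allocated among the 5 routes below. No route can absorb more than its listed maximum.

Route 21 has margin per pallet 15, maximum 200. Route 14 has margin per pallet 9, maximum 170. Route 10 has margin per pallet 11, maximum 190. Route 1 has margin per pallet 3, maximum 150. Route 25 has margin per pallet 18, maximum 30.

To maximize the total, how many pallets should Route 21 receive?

160

Highest margin per pallet first: Route 25 18 > Route 21 15 > Route 10 11 > Route 14 9 > Route 1 3.
Route 25: +30 to 30 (cap) — 160 left.
Only 160 left; Route 21 takes them to reach 160.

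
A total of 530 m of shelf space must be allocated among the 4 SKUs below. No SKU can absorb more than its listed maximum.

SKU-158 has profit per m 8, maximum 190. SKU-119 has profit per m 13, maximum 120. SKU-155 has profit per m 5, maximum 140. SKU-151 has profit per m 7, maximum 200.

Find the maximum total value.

Order the SKUs by profit per m: SKU-119 13 > SKU-158 8 > SKU-151 7 > SKU-155 5.
SKU-119: +120 to 120 (cap) → 410 left.
SKU-158 takes 190 to reach its cap of 190 → 220 left.
SKU-151: +200 to 200 (cap) → 20 left.
SKU-155: +20 (room for 140) → 20. Pool exhausted.
Total = 8×190 + 13×120 + 5×20 + 7×200 = 4580.

4580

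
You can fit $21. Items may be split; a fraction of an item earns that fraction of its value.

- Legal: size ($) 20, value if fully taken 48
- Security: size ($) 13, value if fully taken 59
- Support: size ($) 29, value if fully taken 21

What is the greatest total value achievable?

Rank by value-to-size ratio: Security 59/13≈4.54, Legal 48/20≈2.4, Support 21/29≈0.724.
Take all of Security (13 $, value 59) — 8 $ left.
Only 8 $ remain; take 8/20 of Legal for value 48×8/20 = 19.2.
Total value = 78.2.

78.2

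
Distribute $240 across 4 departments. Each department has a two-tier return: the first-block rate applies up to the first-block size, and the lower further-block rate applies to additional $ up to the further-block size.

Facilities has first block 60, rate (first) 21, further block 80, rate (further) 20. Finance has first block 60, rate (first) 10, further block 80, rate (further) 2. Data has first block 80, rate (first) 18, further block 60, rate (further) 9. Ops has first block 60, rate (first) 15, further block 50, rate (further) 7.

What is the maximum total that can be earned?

Order all 8 blocks by rate: Facilities/first 21 > Facilities/second 20 > Data/first 18 > Ops/first 15 > Finance/first 10 > Data/second 9 > Ops/second 7 > Finance/second 2.
Fill Facilities first block (60 at 21) ; 180 left.
Facilities/second (20): +80 ; 100 left.
Data/first (18): +80 ; 20 left.
Ops/first: +20 of 60 at 15; pool empty.
Total = 21×60 + 20×80 + 18×80 + 15×20 = 4600.

4600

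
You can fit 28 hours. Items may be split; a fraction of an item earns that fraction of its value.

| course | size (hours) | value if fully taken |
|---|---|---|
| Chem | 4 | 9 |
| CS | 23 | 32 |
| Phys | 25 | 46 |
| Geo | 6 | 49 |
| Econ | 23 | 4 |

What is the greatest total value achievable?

Best value per unit of size first: Geo 49/6≈8.17, Chem 9/4≈2.25, Phys 46/25≈1.84, CS 32/23≈1.39, Econ 4/23≈0.174.
All 6 hours of Geo fit (value 49) → 22 remain.
Take all of Chem (4 hours, value 9) → 18 hours left.
18 hours left: a 18/25 share of Phys gives 46×18/25 = 33.12.
Total value = 91.12.

91.12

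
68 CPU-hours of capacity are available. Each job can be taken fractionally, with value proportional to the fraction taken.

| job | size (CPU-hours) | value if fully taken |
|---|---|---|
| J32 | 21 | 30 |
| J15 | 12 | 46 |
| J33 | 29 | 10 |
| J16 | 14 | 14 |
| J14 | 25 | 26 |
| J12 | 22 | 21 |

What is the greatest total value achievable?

112

Best value per unit of size first: J15 46/12≈3.83, J32 30/21≈1.43, J14 26/25≈1.04, J16 14/14≈1, J12 21/22≈0.955, J33 10/29≈0.345.
Take all of J15 (12 CPU-hours, value 46) — 56 CPU-hours left.
All 21 CPU-hours of J32 fit (value 30) — 35 remain.
J14: take in full, 25 CPU-hours for value 26 — 10 left.
Fill the last 10 CPU-hours with part of J16: 10/14 of it earns 10.
Total value = 112.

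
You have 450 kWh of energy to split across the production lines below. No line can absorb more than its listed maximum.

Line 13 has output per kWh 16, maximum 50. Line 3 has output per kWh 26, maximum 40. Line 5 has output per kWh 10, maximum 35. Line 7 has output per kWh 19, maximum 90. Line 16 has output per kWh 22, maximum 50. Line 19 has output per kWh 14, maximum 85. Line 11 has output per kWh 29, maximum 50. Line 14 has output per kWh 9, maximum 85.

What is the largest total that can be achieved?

8090

Highest output per kWh first: Line 11 29 > Line 3 26 > Line 16 22 > Line 7 19 > Line 13 16 > Line 19 14 > Line 5 10 > Line 14 9.
Line 11 takes 50 to reach its cap of 50 ; 400 left.
Line 3: +40 to 40 (cap) ; 360 left.
Line 16 takes 50 to reach its cap of 50 ; 310 left.
Give Line 7 90 to hit its cap of 90 ; 220 left.
Line 13: +50 to 50 (cap) ; 170 left.
Give Line 19 85 to hit its cap of 85 ; 85 left.
Line 5 takes 35 to reach its cap of 35 ; 50 left.
Line 14: +50 (room for 85) → 50. Pool exhausted.
Total = 16×50 + 26×40 + 10×35 + 19×90 + 22×50 + 14×85 + 29×50 + 9×50 = 8090.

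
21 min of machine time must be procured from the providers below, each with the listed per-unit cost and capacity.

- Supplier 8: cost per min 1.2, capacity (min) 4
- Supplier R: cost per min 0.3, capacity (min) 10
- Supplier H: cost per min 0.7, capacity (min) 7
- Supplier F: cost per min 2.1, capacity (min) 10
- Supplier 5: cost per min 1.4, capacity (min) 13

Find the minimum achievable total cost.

Use providers in increasing cost order.
Supplier R (0.3): use full 10 → 11 min to go.
Supplier H at 0.7: take all 7 min → 4 still needed.
Supplier 8 at 1.2: take all 4 min → 0 still needed.
Supplier 5, Supplier F: unused.
Cost = 10×0.3 + 7×0.7 + 4×1.2 = 12.7.

12.7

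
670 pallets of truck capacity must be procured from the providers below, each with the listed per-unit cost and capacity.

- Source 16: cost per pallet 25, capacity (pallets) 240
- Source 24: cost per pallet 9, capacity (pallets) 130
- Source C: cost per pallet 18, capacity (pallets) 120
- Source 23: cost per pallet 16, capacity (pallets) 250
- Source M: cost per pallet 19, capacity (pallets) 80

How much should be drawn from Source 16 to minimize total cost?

90

Use providers in increasing cost order.
Take 130 from Source 24 at 9 — need 540 more.
Source 23 (16): use full 250 — 290 pallets to go.
Source C (18): use full 120 — 170 pallets to go.
Take 80 from Source M at 19 — need 90 more.
Source 16 at 25: take 90 of its 240 — requirement met.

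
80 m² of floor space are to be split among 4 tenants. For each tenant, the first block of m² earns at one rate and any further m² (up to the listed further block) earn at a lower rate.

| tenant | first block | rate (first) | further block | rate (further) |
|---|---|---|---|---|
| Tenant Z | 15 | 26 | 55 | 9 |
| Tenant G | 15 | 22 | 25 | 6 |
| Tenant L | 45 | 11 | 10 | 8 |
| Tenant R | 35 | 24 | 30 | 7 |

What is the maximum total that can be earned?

Order all 8 blocks by rate: Tenant Z/T1 26 > Tenant R/T1 24 > Tenant G/T1 22 > Tenant L/T1 11 > Tenant Z/T2 9 > Tenant L/T2 8 > Tenant R/T2 7 > Tenant G/T2 6.
Tenant Z/T1 (26): +15 → 65 left.
Tenant R T1 at 24: fill all 35 → 30 left.
Tenant G/T1 (22): +15 → 15 left.
Tenant L T1 at 11: only 15 left, fill 15.
Total = 26×15 + 24×35 + 22×15 + 11×15 = 1725.

1725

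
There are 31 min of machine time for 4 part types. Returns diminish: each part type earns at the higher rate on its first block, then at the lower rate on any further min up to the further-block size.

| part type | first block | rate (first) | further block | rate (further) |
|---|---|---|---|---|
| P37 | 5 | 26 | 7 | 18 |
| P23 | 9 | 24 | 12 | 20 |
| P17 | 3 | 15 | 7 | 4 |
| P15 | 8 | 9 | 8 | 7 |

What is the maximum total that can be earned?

676

Rank every tier by rate: P37/first 26 > P23/first 24 > P23/second 20 > P37/second 18 > P17/first 15 > P15/first 9 > P15/second 7 > P17/second 4.
Fill P37 first block (5 at 26) — 26 left.
Fill P23 first block (9 at 24) — 17 left.
Fill P23 second block (12 at 20) — 5 left.
P37 second at 18: only 5 left, fill 5.
Total = 26×5 + 24×9 + 20×12 + 18×5 = 676.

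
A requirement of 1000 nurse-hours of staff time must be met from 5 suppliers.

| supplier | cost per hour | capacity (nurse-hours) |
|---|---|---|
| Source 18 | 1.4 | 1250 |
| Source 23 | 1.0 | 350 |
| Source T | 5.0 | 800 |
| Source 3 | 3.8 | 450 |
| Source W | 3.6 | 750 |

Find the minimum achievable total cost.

1260

Fill from the cheapest supplier first.
Source 23 at 1.0: take all 350 nurse-hours — 650 still needed.
Source 18 (1.4): take the remaining 650 — done.
Source W, Source 3, Source T: unused.
Cost = 350×1.0 + 650×1.4 = 1260.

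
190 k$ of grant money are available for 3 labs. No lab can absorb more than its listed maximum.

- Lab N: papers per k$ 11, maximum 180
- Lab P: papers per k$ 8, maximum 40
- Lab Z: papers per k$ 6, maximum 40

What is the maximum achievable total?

Highest papers per k$ first: Lab N 11 > Lab P 8 > Lab Z 6.
Give Lab N 180 to hit its cap of 180 → 10 left.
Lab P: +10 (room for 40) → 10. Pool exhausted.
Total = 11×180 + 8×10 = 2060.

2060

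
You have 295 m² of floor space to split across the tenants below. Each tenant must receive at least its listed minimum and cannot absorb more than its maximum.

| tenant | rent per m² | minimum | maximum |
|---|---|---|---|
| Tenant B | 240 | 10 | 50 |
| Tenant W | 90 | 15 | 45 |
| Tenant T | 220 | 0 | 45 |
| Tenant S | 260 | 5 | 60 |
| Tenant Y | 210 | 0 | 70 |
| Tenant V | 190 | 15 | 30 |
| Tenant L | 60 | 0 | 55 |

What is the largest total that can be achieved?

Meeting every minimum uses 10+15+0+5+0+15+0 = 45 m², leaving 250.
Highest rent per m² first: Tenant S 260 > Tenant B 240 > Tenant T 220 > Tenant Y 210 > Tenant V 190 > Tenant W 90 > Tenant L 60.
Give Tenant S 55 more to hit its cap of 60 → 195 left.
Give Tenant B 40 more to hit its cap of 50 → 155 left.
Tenant T: +45 to 45 (cap) → 110 left.
Tenant Y: +70 to 70 (cap) → 40 left.
Tenant V takes 15 more to reach its cap of 30 → 25 left.
Tenant W: +25 (room for 30) → 40. Pool exhausted.
Total = 240×50 + 90×40 + 220×45 + 260×60 + 210×70 + 190×30 = 61500.

61500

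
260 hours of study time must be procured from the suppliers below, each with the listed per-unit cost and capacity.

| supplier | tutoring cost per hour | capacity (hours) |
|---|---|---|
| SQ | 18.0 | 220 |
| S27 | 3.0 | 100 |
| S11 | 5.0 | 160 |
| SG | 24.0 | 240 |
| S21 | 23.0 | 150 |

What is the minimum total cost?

1100

Use suppliers in increasing cost order.
Take 100 from S27 at 3.0 → need 160 more.
S11 at 5.0: take all 160 hours → 0 still needed.
SQ, S21, SG: unused.
Cost = 100×3.0 + 160×5.0 = 1100.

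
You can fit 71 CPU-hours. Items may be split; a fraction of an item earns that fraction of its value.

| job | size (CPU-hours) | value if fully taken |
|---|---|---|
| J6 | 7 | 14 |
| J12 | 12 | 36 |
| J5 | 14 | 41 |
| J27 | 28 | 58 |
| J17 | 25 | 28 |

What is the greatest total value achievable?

160.2

Rank by value-to-size ratio: J12 36/12≈3, J5 41/14≈2.93, J27 58/28≈2.07, J6 14/7≈2, J17 28/25≈1.12.
J12: take in full, 12 CPU-hours for value 36 — 59 left.
Take all of J5 (14 CPU-hours, value 41) — 45 CPU-hours left.
J27: take in full, 28 CPU-hours for value 58 — 17 left.
Take all of J6 (7 CPU-hours, value 14) — 10 CPU-hours left.
Only 10 CPU-hours remain; take 10/25 of J17 for value 28×10/25 = 11.2.
Total value = 160.2.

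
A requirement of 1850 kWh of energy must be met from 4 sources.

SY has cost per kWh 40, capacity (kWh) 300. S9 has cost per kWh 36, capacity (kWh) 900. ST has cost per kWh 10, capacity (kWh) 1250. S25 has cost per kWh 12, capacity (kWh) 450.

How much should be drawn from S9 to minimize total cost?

Use sources in increasing cost order.
ST (10): use full 1250 ; 600 kWh to go.
S25 (12): use full 450 ; 150 kWh to go.
Take 150 from S9 at 36 to finish.
SY: unused.

150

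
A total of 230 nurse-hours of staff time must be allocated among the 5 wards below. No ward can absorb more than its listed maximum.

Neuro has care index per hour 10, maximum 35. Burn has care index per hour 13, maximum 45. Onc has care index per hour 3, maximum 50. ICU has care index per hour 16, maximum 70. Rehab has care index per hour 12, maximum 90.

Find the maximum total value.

3035

Rank by care index per hour: ICU 16 > Burn 13 > Rehab 12 > Neuro 10 > Onc 3.
ICU: +70 to 70 (cap) → 160 left.
Burn: +45 to 45 (cap) → 115 left.
Rehab takes 90 to reach its cap of 90 → 25 left.
Only 25 left; Neuro takes them to reach 25.
Total = 10×25 + 13×45 + 16×70 + 12×90 = 3035.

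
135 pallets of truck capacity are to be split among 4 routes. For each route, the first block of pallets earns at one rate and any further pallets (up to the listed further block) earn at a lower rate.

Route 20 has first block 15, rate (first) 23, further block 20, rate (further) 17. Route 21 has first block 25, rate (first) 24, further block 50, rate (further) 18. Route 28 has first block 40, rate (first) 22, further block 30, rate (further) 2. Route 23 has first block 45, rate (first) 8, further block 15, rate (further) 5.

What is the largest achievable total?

2810

Order all 8 blocks by rate: Route 21/first 24 > Route 20/first 23 > Route 28/first 22 > Route 21/second 18 > Route 20/second 17 > Route 23/first 8 > Route 23/second 5 > Route 28/second 2.
Route 21 first at 24: fill all 25 → 110 left.
Route 20/first (23): +15 → 95 left.
Fill Route 28 first block (40 at 22) → 55 left.
Fill Route 21 second block (50 at 18) → 5 left.
Route 20 second at 17: only 5 left, fill 5.
Total = 24×25 + 23×15 + 22×40 + 18×50 + 17×5 = 2810.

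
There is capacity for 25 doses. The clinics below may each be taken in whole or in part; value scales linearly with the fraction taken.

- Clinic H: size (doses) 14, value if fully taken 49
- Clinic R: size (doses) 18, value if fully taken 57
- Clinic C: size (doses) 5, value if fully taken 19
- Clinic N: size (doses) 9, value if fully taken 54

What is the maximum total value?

Rank by value-to-size ratio: Clinic N 54/9≈6, Clinic C 19/5≈3.8, Clinic H 49/14≈3.5, Clinic R 57/18≈3.17.
Clinic N: take in full, 9 doses for value 54 — 16 left.
All 5 doses of Clinic C fit (value 19) — 11 remain.
Fill the last 11 doses with part of Clinic H: 11/14 of it earns 38.5.
Total value = 111.5.

111.5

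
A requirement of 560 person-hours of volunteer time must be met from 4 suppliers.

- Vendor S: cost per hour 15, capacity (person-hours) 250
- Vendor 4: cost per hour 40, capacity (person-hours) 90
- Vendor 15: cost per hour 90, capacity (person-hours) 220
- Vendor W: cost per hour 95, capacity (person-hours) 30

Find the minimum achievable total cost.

Cheapest first:
Vendor S at 15: take all 250 person-hours — 310 still needed.
Vendor 4 (40): use full 90 — 220 person-hours to go.
Vendor 15 (90): use full 220 — 0 person-hours to go.
Vendor W: unused.
Cost = 250×15 + 90×40 + 220×90 = 27150.

27150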